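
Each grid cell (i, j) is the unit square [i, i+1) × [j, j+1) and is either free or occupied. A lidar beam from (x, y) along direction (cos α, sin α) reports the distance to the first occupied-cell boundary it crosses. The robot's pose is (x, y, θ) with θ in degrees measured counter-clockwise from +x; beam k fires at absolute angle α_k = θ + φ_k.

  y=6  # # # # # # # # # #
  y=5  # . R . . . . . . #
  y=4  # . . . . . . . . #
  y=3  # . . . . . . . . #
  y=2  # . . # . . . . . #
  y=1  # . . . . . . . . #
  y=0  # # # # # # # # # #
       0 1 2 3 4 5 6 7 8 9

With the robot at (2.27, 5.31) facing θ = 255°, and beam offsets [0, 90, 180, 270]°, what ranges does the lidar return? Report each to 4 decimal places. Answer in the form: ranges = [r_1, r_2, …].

ranges = [4.4620, 6.9674, 0.7143, 1.3148]

beam 1: φ=0°, α=255°
  d=(-0.2588,-0.9659)  start (2,5)  tX=1.0432 tY=0.3209  stride 1/|dx|=3.8637 1/|dy|=1.0353
    cross y-line → (2,4), t=0.3209
    cross x-line → (1,4), t=1.0432
    cross y-line → (1,3), t=1.3562
    cross y-line → (1,2), t=2.3915
    cross y-line → (1,1), t=3.4268
    cross y-line → (1,0), t=4.4620 (wall)
  → r_1 = 4.4620
beam 2: φ=90°, α=345°
  d=(0.9659,-0.2588)  start (2,5)  tX=0.7558 tY=1.1977  stride 1/|dx|=1.0353 1/|dy|=3.8637
    cross x-line → (3,5), t=0.7558
    cross y-line → (3,4), t=1.1977
    cross x-line → (4,4), t=1.7910
    cross x-line → (5,4), t=2.8263
    cross x-line → (6,4), t=3.8616
    cross x-line → (7,4), t=4.8969
    cross y-line → (7,3), t=5.0615
    cross x-line → (8,3), t=5.9321
    cross x-line → (9,3), t=6.9674 (wall)
  → r_2 = 6.9674
beam 3: φ=180°, α=75°
  d=(0.2588,0.9659)  start (2,5)  tX=2.8205 tY=0.7143  stride 1/|dx|=3.8637 1/|dy|=1.0353
    cross y-line → (2,6), t=0.7143 (wall)
  → r_3 = 0.7143
beam 4: φ=270°, α=165°
  d=(-0.9659,0.2588)  start (2,5)  tX=0.2795 tY=2.6660  stride 1/|dx|=1.0353 1/|dy|=3.8637
    cross x-line → (1,5), t=0.2795
    cross x-line → (0,5), t=1.3148 (wall)
  → r_4 = 1.3148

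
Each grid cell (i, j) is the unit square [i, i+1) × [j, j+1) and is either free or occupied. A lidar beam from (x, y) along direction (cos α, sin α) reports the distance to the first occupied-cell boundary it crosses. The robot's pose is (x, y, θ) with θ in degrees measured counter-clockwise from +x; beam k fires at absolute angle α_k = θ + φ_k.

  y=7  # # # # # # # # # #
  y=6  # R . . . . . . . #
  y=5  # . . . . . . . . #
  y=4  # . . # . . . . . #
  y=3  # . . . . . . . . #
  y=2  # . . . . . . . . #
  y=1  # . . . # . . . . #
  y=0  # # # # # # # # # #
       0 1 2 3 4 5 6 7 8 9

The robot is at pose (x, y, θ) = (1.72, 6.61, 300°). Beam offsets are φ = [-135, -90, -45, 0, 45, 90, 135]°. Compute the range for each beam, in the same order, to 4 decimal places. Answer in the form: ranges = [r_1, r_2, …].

ranges = [0.7454, 0.8314, 2.7819, 2.5600, 7.5368, 0.7800, 0.4038]

beam 1: φ=-135°, α=165°
  direction (-0.9659, 0.2588); cell (1,6); t to first gridline: x 0.7454, y 1.5068 (then +1.0353 / +3.8637)
    (0,6) via x @ 0.7454  # hit
  → r_1 = 0.7454
beam 2: φ=-90°, α=210°
  direction (-0.8660, -0.5000); cell (1,6); t to first gridline: x 0.8314, y 1.2200 (then +1.1547 / +2.0000)
    (0,6) via x @ 0.8314  # hit
  → r_2 = 0.8314
beam 3: φ=-45°, α=255°
  direction (-0.2588, -0.9659); cell (1,6); t to first gridline: x 2.7819, y 0.6315 (then +3.8637 / +1.0353)
    (1,5) via y @ 0.6315
    (1,4) via y @ 1.6668
    (1,3) via y @ 2.7021
    (0,3) via x @ 2.7819  # hit
  → r_3 = 2.7819
beam 4: φ=0°, α=300°
  direction (0.5000, -0.8660); cell (1,6); t to first gridline: x 0.5600, y 0.7044 (then +2.0000 / +1.1547)
    (2,6) via x @ 0.5600
    (2,5) via y @ 0.7044
    (2,4) via y @ 1.8591
    (3,4) via x @ 2.5600  # hit
  → r_4 = 2.5600
beam 5: φ=45°, α=345°
  direction (0.9659, -0.2588); cell (1,6); t to first gridline: x 0.2899, y 2.3569 (then +1.0353 / +3.8637)
    (2,6) via x @ 0.2899
    (3,6) via x @ 1.3252
    (3,5) via y @ 2.3569
    (4,5) via x @ 2.3604
    (5,5) via x @ 3.3957
    (6,5) via x @ 4.4310
    (7,5) via x @ 5.4663
    (7,4) via y @ 6.2206
    (8,4) via x @ 6.5015
    (9,4) via x @ 7.5368  # hit
  → r_5 = 7.5368
beam 6: φ=90°, α=30°
  direction (0.8660, 0.5000); cell (1,6); t to first gridline: x 0.3233, y 0.7800 (then +1.1547 / +2.0000)
    (2,6) via x @ 0.3233
    (2,7) via y @ 0.7800  # hit
  → r_6 = 0.7800
beam 7: φ=135°, α=75°
  direction (0.2588, 0.9659); cell (1,6); t to first gridline: x 1.0818, y 0.4038 (then +3.8637 / +1.0353)
    (1,7) via y @ 0.4038  # hit
  → r_7 = 0.4038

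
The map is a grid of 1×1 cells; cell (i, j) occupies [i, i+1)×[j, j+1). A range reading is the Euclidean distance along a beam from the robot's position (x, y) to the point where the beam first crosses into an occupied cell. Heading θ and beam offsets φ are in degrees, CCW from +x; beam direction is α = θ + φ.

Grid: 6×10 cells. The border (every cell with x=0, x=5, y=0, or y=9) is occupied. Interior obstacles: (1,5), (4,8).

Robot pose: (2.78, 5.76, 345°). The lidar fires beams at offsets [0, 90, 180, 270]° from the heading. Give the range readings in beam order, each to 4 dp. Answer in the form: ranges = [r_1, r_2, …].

beam 1: φ=0°, α=345°
  cosα=0.9659 sinα=-0.2588 | (2,5) | tMaxX 0.2278 tMaxY 2.9364 | tΔX 1.0353 tΔY 3.8637
    t=0.2278 [x] (3,5)
    t=1.2630 [x] (4,5)
    t=2.2983 [x] (5,5) — stop
  → r_1 = 2.2983
beam 2: φ=90°, α=75°
  cosα=0.2588 sinα=0.9659 | (2,5) | tMaxX 0.8500 tMaxY 0.2485 | tΔX 3.8637 tΔY 1.0353
    t=0.2485 [y] (2,6)
    t=0.8500 [x] (3,6)
    t=1.2837 [y] (3,7)
    t=2.3190 [y] (3,8)
    t=3.3543 [y] (3,9) — stop
  → r_2 = 3.3543
beam 3: φ=180°, α=165°
  cosα=-0.9659 sinα=0.2588 | (2,5) | tMaxX 0.8075 tMaxY 0.9273 | tΔX 1.0353 tΔY 3.8637
    t=0.8075 [x] (1,5) — stop
  → r_3 = 0.8075
beam 4: φ=270°, α=255°
  cosα=-0.2588 sinα=-0.9659 | (2,5) | tMaxX 3.0137 tMaxY 0.7868 | tΔX 3.8637 tΔY 1.0353
    t=0.7868 [y] (2,4)
    t=1.8221 [y] (2,3)
    t=2.8574 [y] (2,2)
    t=3.0137 [x] (1,2)
    t=3.8926 [y] (1,1)
    t=4.9279 [y] (1,0) — stop
  → r_4 = 4.9279

ranges = [2.2983, 3.3543, 0.8075, 4.9279]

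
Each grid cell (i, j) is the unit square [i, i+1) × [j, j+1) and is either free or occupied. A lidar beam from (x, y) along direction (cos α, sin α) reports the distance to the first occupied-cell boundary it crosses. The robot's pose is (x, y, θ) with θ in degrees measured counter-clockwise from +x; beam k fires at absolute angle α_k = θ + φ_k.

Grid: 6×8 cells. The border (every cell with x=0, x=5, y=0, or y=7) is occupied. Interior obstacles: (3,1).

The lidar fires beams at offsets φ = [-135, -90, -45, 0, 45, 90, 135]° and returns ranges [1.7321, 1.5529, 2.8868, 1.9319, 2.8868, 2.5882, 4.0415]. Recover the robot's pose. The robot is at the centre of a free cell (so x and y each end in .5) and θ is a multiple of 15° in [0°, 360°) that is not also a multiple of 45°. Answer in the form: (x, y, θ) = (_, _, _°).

(x, y, θ) = (2.5, 3.5, 285°)

Candidates: 23 free-cell centres × 16 headings = 368 poses. Raycast each; keep the one whose scan matches to 4 dp.
  (3.5, 6.5, 255°): beam 1 = 0.5774 ≠ 1.7321 ✗
  (3.5, 4.5, 240°): beam 1 = 2.5882 ≠ 1.7321 ✗
  (3.5, 5.5, 120°): beam 1 = 1.5529 ≠ 1.7321 ✗
  (4.5, 5.5, 75°): beam 1 = 1.0000 ≠ 1.7321 ✗
  …
  (2.5, 3.5, 285°): r_1=1.7321, r_2=1.5529, r_3=2.8868, r_4=1.9319, r_5=2.8868, r_6=2.5882, r_7=4.0415 — all match ✓
Unique over the lattice → pose = (2.5, 3.5, 285°).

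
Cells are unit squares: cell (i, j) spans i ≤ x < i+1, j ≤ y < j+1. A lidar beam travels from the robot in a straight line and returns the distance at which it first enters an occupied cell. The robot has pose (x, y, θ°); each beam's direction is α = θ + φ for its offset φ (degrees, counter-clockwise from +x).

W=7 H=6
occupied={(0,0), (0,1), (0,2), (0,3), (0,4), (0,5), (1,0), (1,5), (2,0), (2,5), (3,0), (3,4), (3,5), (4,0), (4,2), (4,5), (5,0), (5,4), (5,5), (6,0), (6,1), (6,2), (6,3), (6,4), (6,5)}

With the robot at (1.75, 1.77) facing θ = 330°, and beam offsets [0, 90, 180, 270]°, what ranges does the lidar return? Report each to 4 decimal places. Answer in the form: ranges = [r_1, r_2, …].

ranges = [1.5400, 2.5750, 0.8660, 0.8891]

beam 1: φ=0°, α=330°
  cosα=0.8660 sinα=-0.5000 | (1,1) | tMaxX 0.2887 tMaxY 1.5400 | tΔX 1.1547 tΔY 2.0000
    t=0.2887 [x] (2,1)
    t=1.4434 [x] (3,1)
    t=1.5400 [y] (3,0) — stop
  → r_1 = 1.5400
beam 2: φ=90°, α=60°
  cosα=0.5000 sinα=0.8660 | (1,1) | tMaxX 0.5000 tMaxY 0.2656 | tΔX 2.0000 tΔY 1.1547
    t=0.2656 [y] (1,2)
    t=0.5000 [x] (2,2)
    t=1.4203 [y] (2,3)
    t=2.5000 [x] (3,3)
    t=2.5750 [y] (3,4) — stop
  → r_2 = 2.5750
beam 3: φ=180°, α=150°
  cosα=-0.8660 sinα=0.5000 | (1,1) | tMaxX 0.8660 tMaxY 0.4600 | tΔX 1.1547 tΔY 2.0000
    t=0.4600 [y] (1,2)
    t=0.8660 [x] (0,2) — stop
  → r_3 = 0.8660
beam 4: φ=270°, α=240°
  cosα=-0.5000 sinα=-0.8660 | (1,1) | tMaxX 1.5000 tMaxY 0.8891 | tΔX 2.0000 tΔY 1.1547
    t=0.8891 [y] (1,0) — stop
  → r_4 = 0.8891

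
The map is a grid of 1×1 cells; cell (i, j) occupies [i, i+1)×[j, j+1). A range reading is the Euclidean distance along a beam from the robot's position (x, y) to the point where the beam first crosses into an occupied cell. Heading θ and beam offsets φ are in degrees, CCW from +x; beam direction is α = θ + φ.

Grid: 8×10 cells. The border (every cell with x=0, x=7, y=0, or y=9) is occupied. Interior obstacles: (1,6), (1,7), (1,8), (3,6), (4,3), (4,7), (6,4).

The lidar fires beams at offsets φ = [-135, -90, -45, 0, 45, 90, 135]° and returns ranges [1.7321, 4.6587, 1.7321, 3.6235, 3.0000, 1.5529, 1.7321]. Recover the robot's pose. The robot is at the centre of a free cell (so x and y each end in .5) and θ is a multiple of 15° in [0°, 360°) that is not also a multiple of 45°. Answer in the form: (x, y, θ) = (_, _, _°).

(x, y, θ) = (2.5, 2.5, 75°)

Candidates: 41 free-cell centres × 16 headings = 656 poses. Raycast each; keep the one whose scan matches to 4 dp.
  (3.5, 1.5, 300°): beam 1 = 2.5882 ≠ 1.7321 ✗
  (4.5, 8.5, 210°): beam 1 = 0.5176 ≠ 1.7321 ✗
  (6.5, 7.5, 330°): beam 1 = 1.5529 ≠ 1.7321 ✗
  …
  (2.5, 2.5, 75°): r_1=1.7321, r_2=4.6587, r_3=1.7321, r_4=3.6235, r_5=3.0000, r_6=1.5529, r_7=1.7321 — all match ✓
Only this pose fits every beam.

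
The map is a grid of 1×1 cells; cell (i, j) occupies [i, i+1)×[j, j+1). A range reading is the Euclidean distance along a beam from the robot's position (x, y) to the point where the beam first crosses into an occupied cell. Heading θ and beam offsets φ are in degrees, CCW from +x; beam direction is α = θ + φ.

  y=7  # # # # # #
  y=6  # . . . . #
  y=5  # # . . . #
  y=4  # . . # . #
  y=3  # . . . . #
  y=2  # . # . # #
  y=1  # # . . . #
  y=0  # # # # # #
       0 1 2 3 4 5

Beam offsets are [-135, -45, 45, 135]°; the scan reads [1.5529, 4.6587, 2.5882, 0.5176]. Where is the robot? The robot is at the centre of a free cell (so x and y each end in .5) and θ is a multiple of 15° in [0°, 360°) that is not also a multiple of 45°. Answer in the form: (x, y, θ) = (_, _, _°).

The pose lattice has 19·16 = 304 candidates. Test each by forward raycasting.
  (3.5, 3.5, 285°): beam 1 = 2.8868 ≠ 1.5529 ✗
  (3.5, 3.5, 300°): beam 1 = 2.5882 ≠ 1.5529 ✗
  (4.5, 3.5, 195°): beam 1 = 1.0000 ≠ 1.5529 ✗
  (2.5, 1.5, 165°): beam 1 = 1.7321 ≠ 1.5529 ✗
  …
  (2.5, 6.5, 300°): r_1=1.5529, r_2=4.6587, r_3=2.5882, r_4=0.5176 — all match ✓
Only this pose fits every beam.

(x, y, θ) = (2.5, 6.5, 300°)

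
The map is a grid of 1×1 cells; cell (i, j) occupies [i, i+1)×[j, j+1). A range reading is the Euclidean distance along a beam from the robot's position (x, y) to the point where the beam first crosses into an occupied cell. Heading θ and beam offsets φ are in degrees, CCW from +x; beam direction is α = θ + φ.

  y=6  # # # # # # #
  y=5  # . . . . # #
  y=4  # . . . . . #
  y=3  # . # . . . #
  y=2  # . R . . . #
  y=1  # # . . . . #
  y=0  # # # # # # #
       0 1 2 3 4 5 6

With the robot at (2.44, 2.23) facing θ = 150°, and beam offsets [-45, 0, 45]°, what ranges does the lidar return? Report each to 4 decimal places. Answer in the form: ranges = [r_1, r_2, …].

ranges = [0.7972, 1.6628, 0.8887]

beam 1: φ=-45°, α=105°
  dir = (cos 105°, sin 105°) = (-0.2588, 0.9659); from cell (2,2)
  next x-line at t=1.7000, next y-line at t=0.7972; Δt_x=3.8637, Δt_y=1.0353
    y: enter (2,3) at t=0.7972 ← occupied
  → r_1 = 0.7972
beam 2: φ=0°, α=150°
  dir = (cos 150°, sin 150°) = (-0.8660, 0.5000); from cell (2,2)
  next x-line at t=0.5081, next y-line at t=1.5400; Δt_x=1.1547, Δt_y=2.0000
    x: enter (1,2) at t=0.5081
    y: enter (1,3) at t=1.5400
    x: enter (0,3) at t=1.6628 ← occupied
  → r_2 = 1.6628
beam 3: φ=45°, α=195°
  dir = (cos 195°, sin 195°) = (-0.9659, -0.2588); from cell (2,2)
  next x-line at t=0.4555, next y-line at t=0.8887; Δt_x=1.0353, Δt_y=3.8637
    x: enter (1,2) at t=0.4555
    y: enter (1,1) at t=0.8887 ← occupied
  → r_3 = 0.8887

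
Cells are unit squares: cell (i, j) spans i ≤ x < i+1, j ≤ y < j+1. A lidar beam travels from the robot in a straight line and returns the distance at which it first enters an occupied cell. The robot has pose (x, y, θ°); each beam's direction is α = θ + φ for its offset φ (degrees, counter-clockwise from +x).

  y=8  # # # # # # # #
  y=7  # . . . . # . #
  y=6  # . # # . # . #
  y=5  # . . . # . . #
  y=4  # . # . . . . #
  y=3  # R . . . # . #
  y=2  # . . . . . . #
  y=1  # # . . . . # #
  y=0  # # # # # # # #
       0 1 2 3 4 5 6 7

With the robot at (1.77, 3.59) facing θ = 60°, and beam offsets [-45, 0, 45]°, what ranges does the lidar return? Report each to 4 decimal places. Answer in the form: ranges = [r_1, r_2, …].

beam 1: φ=-45°, α=15°
  dir = (cos 15°, sin 15°) = (0.9659, 0.2588); from cell (1,3)
  next x-line at t=0.2381, next y-line at t=1.5841; Δt_x=1.0353, Δt_y=3.8637
    x: enter (2,3) at t=0.2381
    x: enter (3,3) at t=1.2734
    y: enter (3,4) at t=1.5841
    x: enter (4,4) at t=2.3087
    x: enter (5,4) at t=3.3439
    x: enter (6,4) at t=4.3792
    x: enter (7,4) at t=5.4145 ← occupied
  → r_1 = 5.4145
beam 2: φ=0°, α=60°
  dir = (cos 60°, sin 60°) = (0.5000, 0.8660); from cell (1,3)
  next x-line at t=0.4600, next y-line at t=0.4734; Δt_x=2.0000, Δt_y=1.1547
    x: enter (2,3) at t=0.4600
    y: enter (2,4) at t=0.4734 ← occupied
  → r_2 = 0.4734
beam 3: φ=45°, α=105°
  dir = (cos 105°, sin 105°) = (-0.2588, 0.9659); from cell (1,3)
  next x-line at t=2.9751, next y-line at t=0.4245; Δt_x=3.8637, Δt_y=1.0353
    y: enter (1,4) at t=0.4245
    y: enter (1,5) at t=1.4597
    y: enter (1,6) at t=2.4950
    x: enter (0,6) at t=2.9751 ← occupied
  → r_3 = 2.9751

ranges = [5.4145, 0.4734, 2.9751]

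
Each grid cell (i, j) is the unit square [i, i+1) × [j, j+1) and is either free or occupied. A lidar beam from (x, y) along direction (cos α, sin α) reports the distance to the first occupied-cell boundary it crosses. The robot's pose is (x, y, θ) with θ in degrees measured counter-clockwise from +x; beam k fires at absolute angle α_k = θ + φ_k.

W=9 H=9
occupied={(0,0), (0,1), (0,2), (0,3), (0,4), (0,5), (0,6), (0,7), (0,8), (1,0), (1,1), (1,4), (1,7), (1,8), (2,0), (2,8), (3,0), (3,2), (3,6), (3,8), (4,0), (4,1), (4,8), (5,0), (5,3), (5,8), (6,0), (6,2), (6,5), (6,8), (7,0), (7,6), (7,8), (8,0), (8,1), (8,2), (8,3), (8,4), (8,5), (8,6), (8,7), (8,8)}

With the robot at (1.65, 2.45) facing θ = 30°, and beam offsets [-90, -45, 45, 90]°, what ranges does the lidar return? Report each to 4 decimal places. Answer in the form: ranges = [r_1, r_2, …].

ranges = [0.5196, 1.3976, 5.7458, 1.3000]

beam 1: φ=-90°, α=300°
  direction (0.5000, -0.8660); cell (1,2); t to first gridline: x 0.7000, y 0.5196 (then +2.0000 / +1.1547)
    (1,1) via y @ 0.5196  # hit
  → r_1 = 0.5196
beam 2: φ=-45°, α=345°
  direction (0.9659, -0.2588); cell (1,2); t to first gridline: x 0.3623, y 1.7387 (then +1.0353 / +3.8637)
    (2,2) via x @ 0.3623
    (3,2) via x @ 1.3976  # hit
  → r_2 = 1.3976
beam 3: φ=45°, α=75°
  direction (0.2588, 0.9659); cell (1,2); t to first gridline: x 1.3523, y 0.5694 (then +3.8637 / +1.0353)
    (1,3) via y @ 0.5694
    (2,3) via x @ 1.3523
    (2,4) via y @ 1.6047
    (2,5) via y @ 2.6400
    (2,6) via y @ 3.6752
    (2,7) via y @ 4.7105
    (3,7) via x @ 5.2160
    (3,8) via y @ 5.7458  # hit
  → r_3 = 5.7458
beam 4: φ=90°, α=120°
  direction (-0.5000, 0.8660); cell (1,2); t to first gridline: x 1.3000, y 0.6351 (then +2.0000 / +1.1547)
    (1,3) via y @ 0.6351
    (0,3) via x @ 1.3000  # hit
  → r_4 = 1.3000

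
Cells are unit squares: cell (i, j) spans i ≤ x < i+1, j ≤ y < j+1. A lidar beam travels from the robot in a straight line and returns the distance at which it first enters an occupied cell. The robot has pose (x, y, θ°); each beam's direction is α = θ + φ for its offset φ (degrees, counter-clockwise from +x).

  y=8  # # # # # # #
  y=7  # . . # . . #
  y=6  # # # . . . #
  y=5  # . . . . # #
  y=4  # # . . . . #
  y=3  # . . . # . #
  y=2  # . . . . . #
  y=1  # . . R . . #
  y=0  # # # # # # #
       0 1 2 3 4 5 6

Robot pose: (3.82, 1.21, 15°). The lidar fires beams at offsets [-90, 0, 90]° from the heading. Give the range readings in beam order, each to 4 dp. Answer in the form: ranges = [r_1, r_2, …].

ranges = [0.2174, 2.2569, 4.9590]

beam 1: φ=-90°, α=285°
  direction (0.2588, -0.9659); cell (3,1); t to first gridline: x 0.6955, y 0.2174 (then +3.8637 / +1.0353)
    (3,0) via y @ 0.2174  # hit
  → r_1 = 0.2174
beam 2: φ=0°, α=15°
  direction (0.9659, 0.2588); cell (3,1); t to first gridline: x 0.1863, y 3.0523 (then +1.0353 / +3.8637)
    (4,1) via x @ 0.1863
    (5,1) via x @ 1.2216
    (6,1) via x @ 2.2569  # hit
  → r_2 = 2.2569
beam 3: φ=90°, α=105°
  direction (-0.2588, 0.9659); cell (3,1); t to first gridline: x 3.1682, y 0.8179 (then +3.8637 / +1.0353)
    (3,2) via y @ 0.8179
    (3,3) via y @ 1.8531
    (3,4) via y @ 2.8884
    (2,4) via x @ 3.1682
    (2,5) via y @ 3.9237
    (2,6) via y @ 4.9590  # hit
  → r_3 = 4.9590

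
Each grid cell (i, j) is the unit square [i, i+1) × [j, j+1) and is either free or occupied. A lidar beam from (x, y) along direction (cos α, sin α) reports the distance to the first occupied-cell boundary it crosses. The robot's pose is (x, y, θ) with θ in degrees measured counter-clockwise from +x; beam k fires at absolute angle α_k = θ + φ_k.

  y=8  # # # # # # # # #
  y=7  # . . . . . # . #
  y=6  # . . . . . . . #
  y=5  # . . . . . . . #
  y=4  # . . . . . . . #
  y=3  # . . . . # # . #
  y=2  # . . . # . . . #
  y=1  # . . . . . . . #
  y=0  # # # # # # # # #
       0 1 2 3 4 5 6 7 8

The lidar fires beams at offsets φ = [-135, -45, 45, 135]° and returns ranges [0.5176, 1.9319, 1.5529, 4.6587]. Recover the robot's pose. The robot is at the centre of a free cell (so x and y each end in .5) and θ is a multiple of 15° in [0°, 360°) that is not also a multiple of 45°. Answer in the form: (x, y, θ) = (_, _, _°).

Enumerate (i+0.5, j+0.5, θ) over the 45 free cells and 16 admissible headings. For each, cast all 4 beams and compare to the given ranges.
  (5.5, 4.5, 330°): beam 1 = 4.6587 ≠ 0.5176 ✗
  (7.5, 6.5, 120°): beam 2 = 1.5529 ≠ 1.9319 ✗
  (2.5, 1.5, 240°): beam 1 = 5.7956 ≠ 0.5176 ✗
  (2.5, 4.5, 15°): beam 1 = 3.0000 ≠ 0.5176 ✗
  (3.5, 3.5, 255°): beam 1 = 5.0000 ≠ 0.5176 ✗
  …
  (5.5, 1.5, 30°): r_1=0.5176, r_2=1.9319, r_3=1.5529, r_4=4.6587 — all match ✓
Unique over the lattice → pose = (5.5, 1.5, 30°).

(x, y, θ) = (5.5, 1.5, 30°)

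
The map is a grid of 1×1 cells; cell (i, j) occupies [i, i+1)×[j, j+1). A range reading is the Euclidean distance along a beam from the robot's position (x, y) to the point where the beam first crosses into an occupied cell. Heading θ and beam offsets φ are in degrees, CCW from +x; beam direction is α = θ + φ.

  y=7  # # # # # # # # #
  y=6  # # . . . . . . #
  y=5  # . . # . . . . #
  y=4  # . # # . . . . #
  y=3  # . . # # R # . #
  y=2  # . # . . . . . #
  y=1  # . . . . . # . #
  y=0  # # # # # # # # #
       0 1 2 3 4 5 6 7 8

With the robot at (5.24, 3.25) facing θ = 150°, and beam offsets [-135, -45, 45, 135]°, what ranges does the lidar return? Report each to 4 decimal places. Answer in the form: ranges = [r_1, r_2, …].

beam 1: φ=-135°, α=15°
  dir = (cos 15°, sin 15°) = (0.9659, 0.2588); from cell (5,3)
  next x-line at t=0.7868, next y-line at t=2.8978; Δt_x=1.0353, Δt_y=3.8637
    x: enter (6,3) at t=0.7868 ← occupied
  → r_1 = 0.7868
beam 2: φ=-45°, α=105°
  dir = (cos 105°, sin 105°) = (-0.2588, 0.9659); from cell (5,3)
  next x-line at t=0.9273, next y-line at t=0.7765; Δt_x=3.8637, Δt_y=1.0353
    y: enter (5,4) at t=0.7765
    x: enter (4,4) at t=0.9273
    y: enter (4,5) at t=1.8117
    y: enter (4,6) at t=2.8470
    y: enter (4,7) at t=3.8823 ← occupied
  → r_2 = 3.8823
beam 3: φ=45°, α=195°
  dir = (cos 195°, sin 195°) = (-0.9659, -0.2588); from cell (5,3)
  next x-line at t=0.2485, next y-line at t=0.9659; Δt_x=1.0353, Δt_y=3.8637
    x: enter (4,3) at t=0.2485 ← occupied
  → r_3 = 0.2485
beam 4: φ=135°, α=285°
  dir = (cos 285°, sin 285°) = (0.2588, -0.9659); from cell (5,3)
  next x-line at t=2.9364, next y-line at t=0.2588; Δt_x=3.8637, Δt_y=1.0353
    y: enter (5,2) at t=0.2588
    y: enter (5,1) at t=1.2941
    y: enter (5,0) at t=2.3294 ← occupied
  → r_4 = 2.3294

ranges = [0.7868, 3.8823, 0.2485, 2.3294]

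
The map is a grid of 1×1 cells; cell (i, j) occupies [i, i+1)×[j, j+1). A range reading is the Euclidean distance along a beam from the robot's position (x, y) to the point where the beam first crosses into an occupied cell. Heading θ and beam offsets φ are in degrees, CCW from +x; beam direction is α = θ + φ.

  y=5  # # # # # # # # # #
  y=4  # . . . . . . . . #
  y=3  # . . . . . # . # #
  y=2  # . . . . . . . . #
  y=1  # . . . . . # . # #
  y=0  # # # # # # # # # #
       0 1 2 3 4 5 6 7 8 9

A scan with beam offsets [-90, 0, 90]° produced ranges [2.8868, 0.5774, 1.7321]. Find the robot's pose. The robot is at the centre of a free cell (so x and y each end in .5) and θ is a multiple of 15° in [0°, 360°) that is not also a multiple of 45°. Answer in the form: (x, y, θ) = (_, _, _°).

Candidates: 28 free-cell centres × 16 headings = 448 poses. Raycast each; keep the one whose scan matches to 4 dp.
  (7.5, 3.5, 345°): beam 1 = 1.9319 ≠ 2.8868 ✗
  (7.5, 4.5, 345°): beam 1 = 2.5882 ≠ 2.8868 ✗
  (7.5, 4.5, 330°): beam 1 = 1.0000 ≠ 2.8868 ✗
  (5.5, 4.5, 285°): beam 1 = 4.6587 ≠ 2.8868 ✗
  …
  (5.5, 3.5, 330°): r_1=2.8868, r_2=0.5774, r_3=1.7321 — all match ✓
Unique over the lattice → pose = (5.5, 3.5, 330°).

(x, y, θ) = (5.5, 3.5, 330°)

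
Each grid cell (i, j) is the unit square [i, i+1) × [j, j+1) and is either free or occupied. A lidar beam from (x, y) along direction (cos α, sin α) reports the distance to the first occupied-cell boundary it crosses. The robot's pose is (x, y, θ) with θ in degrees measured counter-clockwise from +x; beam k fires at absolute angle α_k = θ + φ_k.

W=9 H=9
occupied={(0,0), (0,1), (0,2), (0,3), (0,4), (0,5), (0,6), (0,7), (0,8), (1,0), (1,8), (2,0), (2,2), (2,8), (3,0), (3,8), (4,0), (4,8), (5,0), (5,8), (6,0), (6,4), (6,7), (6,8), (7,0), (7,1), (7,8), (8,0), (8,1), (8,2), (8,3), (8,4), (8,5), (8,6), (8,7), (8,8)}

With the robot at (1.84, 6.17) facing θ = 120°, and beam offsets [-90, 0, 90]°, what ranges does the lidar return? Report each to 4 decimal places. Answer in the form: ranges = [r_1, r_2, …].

beam 1: φ=-90°, α=30°
  d=(0.8660,0.5000)  start (1,6)  tX=0.1848 tY=1.6600  stride 1/|dx|=1.1547 1/|dy|=2.0000
    cross x-line → (2,6), t=0.1848
    cross x-line → (3,6), t=1.3395
    cross y-line → (3,7), t=1.6600
    cross x-line → (4,7), t=2.4942
    cross x-line → (5,7), t=3.6489
    cross y-line → (5,8), t=3.6600 (wall)
  → r_1 = 3.6600
beam 2: φ=0°, α=120°
  d=(-0.5000,0.8660)  start (1,6)  tX=1.6800 tY=0.9584  stride 1/|dx|=2.0000 1/|dy|=1.1547
    cross y-line → (1,7), t=0.9584
    cross x-line → (0,7), t=1.6800 (wall)
  → r_2 = 1.6800
beam 3: φ=90°, α=210°
  d=(-0.8660,-0.5000)  start (1,6)  tX=0.9699 tY=0.3400  stride 1/|dx|=1.1547 1/|dy|=2.0000
    cross y-line → (1,5), t=0.3400
    cross x-line → (0,5), t=0.9699 (wall)
  → r_3 = 0.9699

ranges = [3.6600, 1.6800, 0.9699]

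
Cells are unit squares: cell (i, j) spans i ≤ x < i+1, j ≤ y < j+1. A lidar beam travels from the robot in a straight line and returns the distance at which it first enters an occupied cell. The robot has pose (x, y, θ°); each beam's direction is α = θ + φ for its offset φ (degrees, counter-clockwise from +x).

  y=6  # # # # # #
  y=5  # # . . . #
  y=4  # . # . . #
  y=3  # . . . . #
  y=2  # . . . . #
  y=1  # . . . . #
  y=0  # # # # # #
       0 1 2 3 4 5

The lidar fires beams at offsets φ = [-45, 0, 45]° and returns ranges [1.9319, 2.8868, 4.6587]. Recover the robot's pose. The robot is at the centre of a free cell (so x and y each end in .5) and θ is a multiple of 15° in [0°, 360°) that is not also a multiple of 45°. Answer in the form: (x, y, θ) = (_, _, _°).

Candidates: 18 free-cell centres × 16 headings = 288 poses. Raycast each; keep the one whose scan matches to 4 dp.
  (1.5, 2.5, 15°): beam 1 = 3.0000 ≠ 1.9319 ✗
  (4.5, 5.5, 330°): beam 2 = 0.5774 ≠ 2.8868 ✗
  (1.5, 3.5, 195°): beam 1 = 0.5774 ≠ 1.9319 ✗
  (3.5, 2.5, 15°): beam 1 = 1.7321 ≠ 1.9319 ✗
  (2.5, 3.5, 75°): beam 1 = 2.8868 ≠ 1.9319 ✗
  …
  (2.5, 1.5, 30°): r_1=1.9319, r_2=2.8868, r_3=4.6587 — all match ✓
Only this pose fits every beam.

(x, y, θ) = (2.5, 1.5, 30°)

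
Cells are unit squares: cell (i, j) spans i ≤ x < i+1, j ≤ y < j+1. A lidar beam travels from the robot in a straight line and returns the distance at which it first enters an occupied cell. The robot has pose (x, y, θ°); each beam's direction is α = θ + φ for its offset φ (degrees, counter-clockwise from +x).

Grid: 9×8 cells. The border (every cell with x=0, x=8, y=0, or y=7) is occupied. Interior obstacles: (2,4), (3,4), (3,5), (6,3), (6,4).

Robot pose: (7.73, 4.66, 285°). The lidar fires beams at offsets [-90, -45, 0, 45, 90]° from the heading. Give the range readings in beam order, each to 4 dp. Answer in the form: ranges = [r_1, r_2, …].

beam 1: φ=-90°, α=195°
  d=(-0.9659,-0.2588)  start (7,4)  tX=0.7558 tY=2.5500  stride 1/|dx|=1.0353 1/|dy|=3.8637
    cross x-line → (6,4), t=0.7558 (wall)
  → r_1 = 0.7558
beam 2: φ=-45°, α=240°
  d=(-0.5000,-0.8660)  start (7,4)  tX=1.4600 tY=0.7621  stride 1/|dx|=2.0000 1/|dy|=1.1547
    cross y-line → (7,3), t=0.7621
    cross x-line → (6,3), t=1.4600 (wall)
  → r_2 = 1.4600
beam 3: φ=0°, α=285°
  d=(0.2588,-0.9659)  start (7,4)  tX=1.0432 tY=0.6833  stride 1/|dx|=3.8637 1/|dy|=1.0353
    cross y-line → (7,3), t=0.6833
    cross x-line → (8,3), t=1.0432 (wall)
  → r_3 = 1.0432
beam 4: φ=45°, α=330°
  d=(0.8660,-0.5000)  start (7,4)  tX=0.3118 tY=1.3200  stride 1/|dx|=1.1547 1/|dy|=2.0000
    cross x-line → (8,4), t=0.3118 (wall)
  → r_4 = 0.3118
beam 5: φ=90°, α=15°
  d=(0.9659,0.2588)  start (7,4)  tX=0.2795 tY=1.3137  stride 1/|dx|=1.0353 1/|dy|=3.8637
    cross x-line → (8,4), t=0.2795 (wall)
  → r_5 = 0.2795

ranges = [0.7558, 1.4600, 1.0432, 0.3118, 0.2795]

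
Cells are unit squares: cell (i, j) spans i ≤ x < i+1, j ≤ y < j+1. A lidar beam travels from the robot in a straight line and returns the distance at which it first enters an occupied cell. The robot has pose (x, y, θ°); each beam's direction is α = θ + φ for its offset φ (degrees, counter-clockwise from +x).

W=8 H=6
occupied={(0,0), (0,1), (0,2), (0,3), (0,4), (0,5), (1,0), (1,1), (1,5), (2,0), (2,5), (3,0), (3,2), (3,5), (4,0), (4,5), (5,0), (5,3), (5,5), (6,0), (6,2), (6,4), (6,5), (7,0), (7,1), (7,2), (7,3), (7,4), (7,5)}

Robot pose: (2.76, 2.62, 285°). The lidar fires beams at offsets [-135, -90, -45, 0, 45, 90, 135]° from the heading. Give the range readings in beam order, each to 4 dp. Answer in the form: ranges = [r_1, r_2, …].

beam 1: φ=-135°, α=150°
  direction (-0.8660, 0.5000); cell (2,2); t to first gridline: x 0.8776, y 0.7600 (then +1.1547 / +2.0000)
    (2,3) via y @ 0.7600
    (1,3) via x @ 0.8776
    (0,3) via x @ 2.0323  # hit
  → r_1 = 2.0323
beam 2: φ=-90°, α=195°
  direction (-0.9659, -0.2588); cell (2,2); t to first gridline: x 0.7868, y 2.3955 (then +1.0353 / +3.8637)
    (1,2) via x @ 0.7868
    (0,2) via x @ 1.8221  # hit
  → r_2 = 1.8221
beam 3: φ=-45°, α=240°
  direction (-0.5000, -0.8660); cell (2,2); t to first gridline: x 1.5200, y 0.7159 (then +2.0000 / +1.1547)
    (2,1) via y @ 0.7159
    (1,1) via x @ 1.5200  # hit
  → r_3 = 1.5200
beam 4: φ=0°, α=285°
  direction (0.2588, -0.9659); cell (2,2); t to first gridline: x 0.9273, y 0.6419 (then +3.8637 / +1.0353)
    (2,1) via y @ 0.6419
    (3,1) via x @ 0.9273
    (3,0) via y @ 1.6771  # hit
  → r_4 = 1.6771
beam 5: φ=45°, α=330°
  direction (0.8660, -0.5000); cell (2,2); t to first gridline: x 0.2771, y 1.2400 (then +1.1547 / +2.0000)
    (3,2) via x @ 0.2771  # hit
  → r_5 = 0.2771
beam 6: φ=90°, α=15°
  direction (0.9659, 0.2588); cell (2,2); t to first gridline: x 0.2485, y 1.4682 (then +1.0353 / +3.8637)
    (3,2) via x @ 0.2485  # hit
  → r_6 = 0.2485
beam 7: φ=135°, α=60°
  direction (0.5000, 0.8660); cell (2,2); t to first gridline: x 0.4800, y 0.4388 (then +2.0000 / +1.1547)
    (2,3) via y @ 0.4388
    (3,3) via x @ 0.4800
    (3,4) via y @ 1.5935
    (4,4) via x @ 2.4800
    (4,5) via y @ 2.7482  # hit
  → r_7 = 2.7482

ranges = [2.0323, 1.8221, 1.5200, 1.6771, 0.2771, 0.2485, 2.7482]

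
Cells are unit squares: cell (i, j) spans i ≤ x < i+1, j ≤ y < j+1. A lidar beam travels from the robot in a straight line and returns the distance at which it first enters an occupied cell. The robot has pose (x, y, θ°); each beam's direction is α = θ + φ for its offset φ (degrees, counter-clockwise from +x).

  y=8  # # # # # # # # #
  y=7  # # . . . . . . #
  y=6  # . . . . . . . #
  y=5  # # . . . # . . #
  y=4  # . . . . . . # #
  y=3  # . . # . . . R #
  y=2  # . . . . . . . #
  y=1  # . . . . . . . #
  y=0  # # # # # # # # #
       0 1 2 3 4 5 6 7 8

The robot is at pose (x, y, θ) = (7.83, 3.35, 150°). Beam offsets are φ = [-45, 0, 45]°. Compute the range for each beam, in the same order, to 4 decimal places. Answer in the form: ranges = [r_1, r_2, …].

ranges = [0.6729, 7.3000, 7.0709]

beam 1: φ=-45°, α=105°
  dir = (cos 105°, sin 105°) = (-0.2588, 0.9659); from cell (7,3)
  next x-line at t=3.2069, next y-line at t=0.6729; Δt_x=3.8637, Δt_y=1.0353
    y: enter (7,4) at t=0.6729 ← occupied
  → r_1 = 0.6729
beam 2: φ=0°, α=150°
  dir = (cos 150°, sin 150°) = (-0.8660, 0.5000); from cell (7,3)
  next x-line at t=0.9584, next y-line at t=1.3000; Δt_x=1.1547, Δt_y=2.0000
    x: enter (6,3) at t=0.9584
    y: enter (6,4) at t=1.3000
    x: enter (5,4) at t=2.1131
    x: enter (4,4) at t=3.2678
    y: enter (4,5) at t=3.3000
    x: enter (3,5) at t=4.4225
    y: enter (3,6) at t=5.3000
    x: enter (2,6) at t=5.5772
    x: enter (1,6) at t=6.7319
    y: enter (1,7) at t=7.3000 ← occupied
  → r_2 = 7.3000
beam 3: φ=45°, α=195°
  dir = (cos 195°, sin 195°) = (-0.9659, -0.2588); from cell (7,3)
  next x-line at t=0.8593, next y-line at t=1.3523; Δt_x=1.0353, Δt_y=3.8637
    x: enter (6,3) at t=0.8593
    y: enter (6,2) at t=1.3523
    x: enter (5,2) at t=1.8946
    x: enter (4,2) at t=2.9298
    x: enter (3,2) at t=3.9651
    x: enter (2,2) at t=5.0004
    y: enter (2,1) at t=5.2160
    x: enter (1,1) at t=6.0357
    x: enter (0,1) at t=7.0709 ← occupied
  → r_3 = 7.0709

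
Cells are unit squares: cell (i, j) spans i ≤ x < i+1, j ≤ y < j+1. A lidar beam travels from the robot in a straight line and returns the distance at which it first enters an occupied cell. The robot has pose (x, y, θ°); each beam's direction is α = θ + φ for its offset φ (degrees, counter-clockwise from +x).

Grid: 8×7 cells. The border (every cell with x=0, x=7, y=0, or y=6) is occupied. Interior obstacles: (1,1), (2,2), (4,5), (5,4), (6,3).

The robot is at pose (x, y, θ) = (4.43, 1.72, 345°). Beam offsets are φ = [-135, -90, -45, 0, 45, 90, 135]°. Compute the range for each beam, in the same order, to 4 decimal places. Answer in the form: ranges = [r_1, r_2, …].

ranges = [1.4400, 0.7454, 0.8314, 2.6607, 2.5600, 2.3604, 4.9421]

beam 1: φ=-135°, α=210°
  direction (-0.8660, -0.5000); cell (4,1); t to first gridline: x 0.4965, y 1.4400 (then +1.1547 / +2.0000)
    (3,1) via x @ 0.4965
    (3,0) via y @ 1.4400  # hit
  → r_1 = 1.4400
beam 2: φ=-90°, α=255°
  direction (-0.2588, -0.9659); cell (4,1); t to first gridline: x 1.6614, y 0.7454 (then +3.8637 / +1.0353)
    (4,0) via y @ 0.7454  # hit
  → r_2 = 0.7454
beam 3: φ=-45°, α=300°
  direction (0.5000, -0.8660); cell (4,1); t to first gridline: x 1.1400, y 0.8314 (then +2.0000 / +1.1547)
    (4,0) via y @ 0.8314  # hit
  → r_3 = 0.8314
beam 4: φ=0°, α=345°
  direction (0.9659, -0.2588); cell (4,1); t to first gridline: x 0.5901, y 2.7819 (then +1.0353 / +3.8637)
    (5,1) via x @ 0.5901
    (6,1) via x @ 1.6254
    (7,1) via x @ 2.6607  # hit
  → r_4 = 2.6607
beam 5: φ=45°, α=30°
  direction (0.8660, 0.5000); cell (4,1); t to first gridline: x 0.6582, y 0.5600 (then +1.1547 / +2.0000)
    (4,2) via y @ 0.5600
    (5,2) via x @ 0.6582
    (6,2) via x @ 1.8129
    (6,3) via y @ 2.5600  # hit
  → r_5 = 2.5600
beam 6: φ=90°, α=75°
  direction (0.2588, 0.9659); cell (4,1); t to first gridline: x 2.2023, y 0.2899 (then +3.8637 / +1.0353)
    (4,2) via y @ 0.2899
    (4,3) via y @ 1.3252
    (5,3) via x @ 2.2023
    (5,4) via y @ 2.3604  # hit
  → r_6 = 2.3604
beam 7: φ=135°, α=120°
  direction (-0.5000, 0.8660); cell (4,1); t to first gridline: x 0.8600, y 0.3233 (then +2.0000 / +1.1547)
    (4,2) via y @ 0.3233
    (3,2) via x @ 0.8600
    (3,3) via y @ 1.4780
    (3,4) via y @ 2.6327
    (2,4) via x @ 2.8600
    (2,5) via y @ 3.7874
    (1,5) via x @ 4.8600
    (1,6) via y @ 4.9421  # hit
  → r_7 = 4.9421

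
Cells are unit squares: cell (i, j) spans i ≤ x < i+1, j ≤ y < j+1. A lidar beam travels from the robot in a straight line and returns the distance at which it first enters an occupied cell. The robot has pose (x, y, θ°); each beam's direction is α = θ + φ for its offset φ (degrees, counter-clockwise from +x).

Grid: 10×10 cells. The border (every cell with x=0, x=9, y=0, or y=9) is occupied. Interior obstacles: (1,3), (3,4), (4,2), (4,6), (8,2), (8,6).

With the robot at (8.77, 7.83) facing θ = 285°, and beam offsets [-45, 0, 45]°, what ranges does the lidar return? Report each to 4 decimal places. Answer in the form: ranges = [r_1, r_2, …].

beam 1: φ=-45°, α=240°
  direction (-0.5000, -0.8660); cell (8,7); t to first gridline: x 1.5400, y 0.9584 (then +2.0000 / +1.1547)
    (8,6) via y @ 0.9584  # hit
  → r_1 = 0.9584
beam 2: φ=0°, α=285°
  direction (0.2588, -0.9659); cell (8,7); t to first gridline: x 0.8887, y 0.8593 (then +3.8637 / +1.0353)
    (8,6) via y @ 0.8593  # hit
  → r_2 = 0.8593
beam 3: φ=45°, α=330°
  direction (0.8660, -0.5000); cell (8,7); t to first gridline: x 0.2656, y 1.6600 (then +1.1547 / +2.0000)
    (9,7) via x @ 0.2656  # hit
  → r_3 = 0.2656

ranges = [0.9584, 0.8593, 0.2656]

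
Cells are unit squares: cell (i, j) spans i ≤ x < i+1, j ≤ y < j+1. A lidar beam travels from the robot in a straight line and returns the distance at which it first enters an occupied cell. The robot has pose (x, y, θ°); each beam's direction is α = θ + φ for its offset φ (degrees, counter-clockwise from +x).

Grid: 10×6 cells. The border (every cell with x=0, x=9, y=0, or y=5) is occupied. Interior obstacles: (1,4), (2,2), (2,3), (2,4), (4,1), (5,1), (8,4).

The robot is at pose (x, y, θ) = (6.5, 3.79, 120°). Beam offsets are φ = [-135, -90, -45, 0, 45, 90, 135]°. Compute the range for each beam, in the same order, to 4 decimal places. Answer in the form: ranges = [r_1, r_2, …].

beam 1: φ=-135°, α=345°
  d=(0.9659,-0.2588)  start (6,3)  tX=0.5176 tY=3.0523  stride 1/|dx|=1.0353 1/|dy|=3.8637
    cross x-line → (7,3), t=0.5176
    cross x-line → (8,3), t=1.5529
    cross x-line → (9,3), t=2.5882 (wall)
  → r_1 = 2.5882
beam 2: φ=-90°, α=30°
  d=(0.8660,0.5000)  start (6,3)  tX=0.5774 tY=0.4200  stride 1/|dx|=1.1547 1/|dy|=2.0000
    cross y-line → (6,4), t=0.4200
    cross x-line → (7,4), t=0.5774
    cross x-line → (8,4), t=1.7321 (wall)
  → r_2 = 1.7321
beam 3: φ=-45°, α=75°
  d=(0.2588,0.9659)  start (6,3)  tX=1.9319 tY=0.2174  stride 1/|dx|=3.8637 1/|dy|=1.0353
    cross y-line → (6,4), t=0.2174
    cross y-line → (6,5), t=1.2527 (wall)
  → r_3 = 1.2527
beam 4: φ=0°, α=120°
  d=(-0.5000,0.8660)  start (6,3)  tX=1.0000 tY=0.2425  stride 1/|dx|=2.0000 1/|dy|=1.1547
    cross y-line → (6,4), t=0.2425
    cross x-line → (5,4), t=1.0000
    cross y-line → (5,5), t=1.3972 (wall)
  → r_4 = 1.3972
beam 5: φ=45°, α=165°
  d=(-0.9659,0.2588)  start (6,3)  tX=0.5176 tY=0.8114  stride 1/|dx|=1.0353 1/|dy|=3.8637
    cross x-line → (5,3), t=0.5176
    cross y-line → (5,4), t=0.8114
    cross x-line → (4,4), t=1.5529
    cross x-line → (3,4), t=2.5882
    cross x-line → (2,4), t=3.6235 (wall)
  → r_5 = 3.6235
beam 6: φ=90°, α=210°
  d=(-0.8660,-0.5000)  start (6,3)  tX=0.5774 tY=1.5800  stride 1/|dx|=1.1547 1/|dy|=2.0000
    cross x-line → (5,3), t=0.5774
    cross y-line → (5,2), t=1.5800
    cross x-line → (4,2), t=1.7321
    cross x-line → (3,2), t=2.8868
    cross y-line → (3,1), t=3.5800
    cross x-line → (2,1), t=4.0415
    cross x-line → (1,1), t=5.1962
    cross y-line → (1,0), t=5.5800 (wall)
  → r_6 = 5.5800
beam 7: φ=135°, α=255°
  d=(-0.2588,-0.9659)  start (6,3)  tX=1.9319 tY=0.8179  stride 1/|dx|=3.8637 1/|dy|=1.0353
    cross y-line → (6,2), t=0.8179
    cross y-line → (6,1), t=1.8531
    cross x-line → (5,1), t=1.9319 (wall)
  → r_7 = 1.9319

ranges = [2.5882, 1.7321, 1.2527, 1.3972, 3.6235, 5.5800, 1.9319]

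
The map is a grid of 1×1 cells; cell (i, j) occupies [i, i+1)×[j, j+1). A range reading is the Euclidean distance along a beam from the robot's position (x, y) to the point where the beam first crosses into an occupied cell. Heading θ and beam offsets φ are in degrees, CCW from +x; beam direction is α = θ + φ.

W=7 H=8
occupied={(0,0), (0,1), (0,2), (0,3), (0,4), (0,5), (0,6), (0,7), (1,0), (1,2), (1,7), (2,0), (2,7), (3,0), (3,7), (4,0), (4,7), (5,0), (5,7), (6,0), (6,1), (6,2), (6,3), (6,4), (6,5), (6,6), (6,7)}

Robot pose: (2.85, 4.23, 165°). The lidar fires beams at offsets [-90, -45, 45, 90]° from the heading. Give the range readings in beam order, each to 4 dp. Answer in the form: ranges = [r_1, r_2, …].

beam 1: φ=-90°, α=75°
  cosα=0.2588 sinα=0.9659 | (2,4) | tMaxX 0.5796 tMaxY 0.7972 | tΔX 3.8637 tΔY 1.0353
    t=0.5796 [x] (3,4)
    t=0.7972 [y] (3,5)
    t=1.8324 [y] (3,6)
    t=2.8677 [y] (3,7) — stop
  → r_1 = 2.8677
beam 2: φ=-45°, α=120°
  cosα=-0.5000 sinα=0.8660 | (2,4) | tMaxX 1.7000 tMaxY 0.8891 | tΔX 2.0000 tΔY 1.1547
    t=0.8891 [y] (2,5)
    t=1.7000 [x] (1,5)
    t=2.0438 [y] (1,6)
    t=3.1985 [y] (1,7) — stop
  → r_2 = 3.1985
beam 3: φ=45°, α=210°
  cosα=-0.8660 sinα=-0.5000 | (2,4) | tMaxX 0.9815 tMaxY 0.4600 | tΔX 1.1547 tΔY 2.0000
    t=0.4600 [y] (2,3)
    t=0.9815 [x] (1,3)
    t=2.1362 [x] (0,3) — stop
  → r_3 = 2.1362
beam 4: φ=90°, α=255°
  cosα=-0.2588 sinα=-0.9659 | (2,4) | tMaxX 3.2841 tMaxY 0.2381 | tΔX 3.8637 tΔY 1.0353
    t=0.2381 [y] (2,3)
    t=1.2734 [y] (2,2)
    t=2.3087 [y] (2,1)
    t=3.2841 [x] (1,1)
    t=3.3439 [y] (1,0) — stop
  → r_4 = 3.3439

ranges = [2.8677, 3.1985, 2.1362, 3.3439]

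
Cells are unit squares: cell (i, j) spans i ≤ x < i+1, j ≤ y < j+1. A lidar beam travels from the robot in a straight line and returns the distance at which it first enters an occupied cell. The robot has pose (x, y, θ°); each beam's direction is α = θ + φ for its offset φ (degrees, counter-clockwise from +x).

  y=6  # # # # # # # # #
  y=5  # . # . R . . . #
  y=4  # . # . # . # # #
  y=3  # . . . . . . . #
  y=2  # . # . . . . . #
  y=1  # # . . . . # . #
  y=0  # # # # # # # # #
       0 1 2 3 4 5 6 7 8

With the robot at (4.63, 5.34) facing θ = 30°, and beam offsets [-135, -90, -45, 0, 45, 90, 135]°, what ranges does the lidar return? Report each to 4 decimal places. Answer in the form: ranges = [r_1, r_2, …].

beam 1: φ=-135°, α=255°
  direction (-0.2588, -0.9659); cell (4,5); t to first gridline: x 2.4341, y 0.3520 (then +3.8637 / +1.0353)
    (4,4) via y @ 0.3520  # hit
  → r_1 = 0.3520
beam 2: φ=-90°, α=300°
  direction (0.5000, -0.8660); cell (4,5); t to first gridline: x 0.7400, y 0.3926 (then +2.0000 / +1.1547)
    (4,4) via y @ 0.3926  # hit
  → r_2 = 0.3926
beam 3: φ=-45°, α=345°
  direction (0.9659, -0.2588); cell (4,5); t to first gridline: x 0.3831, y 1.3137 (then +1.0353 / +3.8637)
    (5,5) via x @ 0.3831
    (5,4) via y @ 1.3137
    (6,4) via x @ 1.4183  # hit
  → r_3 = 1.4183
beam 4: φ=0°, α=30°
  direction (0.8660, 0.5000); cell (4,5); t to first gridline: x 0.4272, y 1.3200 (then +1.1547 / +2.0000)
    (5,5) via x @ 0.4272
    (5,6) via y @ 1.3200  # hit
  → r_4 = 1.3200
beam 5: φ=45°, α=75°
  direction (0.2588, 0.9659); cell (4,5); t to first gridline: x 1.4296, y 0.6833 (then +3.8637 / +1.0353)
    (4,6) via y @ 0.6833  # hit
  → r_5 = 0.6833
beam 6: φ=90°, α=120°
  direction (-0.5000, 0.8660); cell (4,5); t to first gridline: x 1.2600, y 0.7621 (then +2.0000 / +1.1547)
    (4,6) via y @ 0.7621  # hit
  → r_6 = 0.7621
beam 7: φ=135°, α=165°
  direction (-0.9659, 0.2588); cell (4,5); t to first gridline: x 0.6522, y 2.5500 (then +1.0353 / +3.8637)
    (3,5) via x @ 0.6522
    (2,5) via x @ 1.6875  # hit
  → r_7 = 1.6875

ranges = [0.3520, 0.3926, 1.4183, 1.3200, 0.6833, 0.7621, 1.6875]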